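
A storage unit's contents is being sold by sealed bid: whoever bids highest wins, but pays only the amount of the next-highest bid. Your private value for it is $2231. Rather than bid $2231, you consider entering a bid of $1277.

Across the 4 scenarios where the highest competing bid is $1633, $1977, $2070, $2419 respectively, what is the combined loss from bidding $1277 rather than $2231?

The deviation costs you only when the competing bid falls strictly between $1277 and $2231; elsewhere both bids give the same outcome.
$1633: truthful payoff $598, deviation payoff $0 → loss $598.
$1977: truthful payoff $254, deviation payoff $0 → loss $254.
$2070: truthful payoff $161, deviation payoff $0 → loss $161.
$2419: outcomes coincide → loss $0.
Total loss = $598 + $254 + $161 = $1013.
In a second-price auction your bid sets only whether you win, not what you pay, so bidding your true value is weakly dominant.

$1013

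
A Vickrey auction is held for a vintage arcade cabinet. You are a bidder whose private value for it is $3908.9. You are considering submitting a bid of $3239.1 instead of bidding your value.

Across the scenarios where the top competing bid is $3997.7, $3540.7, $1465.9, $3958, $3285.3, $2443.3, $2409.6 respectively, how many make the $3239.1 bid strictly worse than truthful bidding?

The deviation hurts exactly when the highest competing bid lies strictly between $3239.1 and $3908.9 — underbidding then forfeits a profitable win.
$3997.7: above both → same outcome either way.
$3540.7: inside the interval → strictly worse (loss $368.2).
$1465.9: below both → same outcome either way.
$3958: above both → same outcome either way.
$3285.3: inside the interval → strictly worse (loss $623.6).
$2443.3: below both → same outcome either way.
$2409.6: below both → same outcome either way.
Count: 2.

2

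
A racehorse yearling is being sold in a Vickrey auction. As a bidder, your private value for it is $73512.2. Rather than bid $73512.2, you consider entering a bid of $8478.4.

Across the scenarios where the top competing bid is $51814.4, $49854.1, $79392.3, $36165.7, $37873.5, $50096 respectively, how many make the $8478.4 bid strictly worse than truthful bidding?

5

The deviation hurts exactly when the highest competing bid lies strictly between $8478.4 and $73512.2 — underbidding then forfeits a profitable win.
$51814.4: inside the interval → strictly worse (loss $21697.8).
$49854.1: inside the interval → strictly worse (loss $23658.1).
$79392.3: above both → same outcome either way.
$36165.7: inside the interval → strictly worse (loss $37346.5).
$37873.5: inside the interval → strictly worse (loss $35638.7).
$50096: inside the interval → strictly worse (loss $23416.2).
Count: 5.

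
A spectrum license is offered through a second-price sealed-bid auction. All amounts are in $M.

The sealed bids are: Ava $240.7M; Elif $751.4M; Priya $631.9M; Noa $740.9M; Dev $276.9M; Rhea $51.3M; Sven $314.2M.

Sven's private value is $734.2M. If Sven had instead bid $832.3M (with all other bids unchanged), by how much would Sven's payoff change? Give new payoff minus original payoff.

−$17.2M

The highest bid among the other bidders is $751.4M; Sven's bid doesn't change that.
Original bid $314.2M: Sven is not highest (top rival bid is $751.4M); payoff $0M.
Alternative bid $832.3M: Sven is highest, pays the top rival bid $751.4M; payoff $734.2M − $751.4M = −$17.2M.
Change in payoff = −$17.2M − ($0M) = −$17.2M.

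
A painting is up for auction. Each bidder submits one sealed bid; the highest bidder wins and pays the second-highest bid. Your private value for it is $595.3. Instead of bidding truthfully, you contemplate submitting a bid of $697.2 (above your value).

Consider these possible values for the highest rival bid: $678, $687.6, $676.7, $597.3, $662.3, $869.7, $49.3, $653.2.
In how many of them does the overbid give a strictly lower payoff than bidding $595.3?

6

The deviation hurts exactly when the highest competing bid lies strictly between $595.3 and $697.2 — overbidding then wins at a price above your value.
$678: inside the interval → strictly worse (loss $82.7).
$687.6: inside the interval → strictly worse (loss $92.3).
$676.7: inside the interval → strictly worse (loss $81.4).
$597.3: inside the interval → strictly worse (loss $2).
$662.3: inside the interval → strictly worse (loss $67).
$869.7: above both → same outcome either way.
$49.3: below both → same outcome either way.
$653.2: inside the interval → strictly worse (loss $57.9).
Count: 6.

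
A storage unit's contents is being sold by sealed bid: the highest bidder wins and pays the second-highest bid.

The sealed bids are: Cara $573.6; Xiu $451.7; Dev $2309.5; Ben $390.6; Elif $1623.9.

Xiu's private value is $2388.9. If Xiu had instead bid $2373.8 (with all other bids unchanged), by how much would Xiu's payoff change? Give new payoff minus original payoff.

$79.4

The highest bid among the other bidders is $2309.5; Xiu's bid doesn't change that.
Original bid $451.7: Xiu is not highest (top rival bid is $2309.5); payoff $0.
Alternative bid $2373.8: Xiu is highest, pays the top rival bid $2309.5; payoff $2388.9 − $2309.5 = $79.4.
Change in payoff = $79.4 − ($0) = $79.4.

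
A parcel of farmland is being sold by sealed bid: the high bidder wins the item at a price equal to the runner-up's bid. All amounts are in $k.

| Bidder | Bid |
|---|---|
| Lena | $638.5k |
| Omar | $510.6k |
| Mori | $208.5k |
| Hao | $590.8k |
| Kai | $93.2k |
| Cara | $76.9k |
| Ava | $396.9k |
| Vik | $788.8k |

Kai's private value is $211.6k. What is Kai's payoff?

$0k

Highest bid: Vik at $788.8k, so Vik wins.
Second-highest bid: Lena at $638.5k — that is the price the winner pays.
Kai did not win, so Kai pays nothing and receives nothing: payoff $0k.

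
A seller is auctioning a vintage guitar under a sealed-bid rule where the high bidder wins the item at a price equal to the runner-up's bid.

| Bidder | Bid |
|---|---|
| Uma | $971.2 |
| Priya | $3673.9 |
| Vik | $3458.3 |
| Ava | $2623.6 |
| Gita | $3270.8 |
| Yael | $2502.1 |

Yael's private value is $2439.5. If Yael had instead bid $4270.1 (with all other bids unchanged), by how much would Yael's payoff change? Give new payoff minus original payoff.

−$1234.4

The highest bid among the other bidders is $3673.9; Yael's bid doesn't change that.
Original bid $2502.1: Yael is not highest (top rival bid is $3673.9); payoff $0.
Alternative bid $4270.1: Yael is highest, pays the top rival bid $3673.9; payoff $2439.5 − $3673.9 = −$1234.4.
Change in payoff = −$1234.4 − ($0) = −$1234.4.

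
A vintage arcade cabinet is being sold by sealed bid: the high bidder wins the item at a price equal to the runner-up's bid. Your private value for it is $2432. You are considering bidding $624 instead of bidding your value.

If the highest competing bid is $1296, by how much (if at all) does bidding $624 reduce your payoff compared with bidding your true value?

Bidding your value $2432: you win (since $2432 > $1296) and pay $1296. Payoff $1136.
Bidding $624: you lose. Payoff $0.
The competing bid $1296 lies between your shaded bid and your value, so underbidding forfeits an item you could have won at a profitable price.
Loss from deviating = $1136 − ($0) = $1136.

$1136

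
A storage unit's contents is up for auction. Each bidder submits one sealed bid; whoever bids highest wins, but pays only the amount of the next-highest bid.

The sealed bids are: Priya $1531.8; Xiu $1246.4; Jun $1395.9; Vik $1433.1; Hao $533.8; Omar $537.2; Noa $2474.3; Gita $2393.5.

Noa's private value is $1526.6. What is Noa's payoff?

−$866.9

Highest bid: Noa at $2474.3, so Noa wins.
Second-highest bid: Gita at $2393.5 — that is the price the winner pays.
Noa's payoff = value − price = $1526.6 − $2393.5 = −$866.9.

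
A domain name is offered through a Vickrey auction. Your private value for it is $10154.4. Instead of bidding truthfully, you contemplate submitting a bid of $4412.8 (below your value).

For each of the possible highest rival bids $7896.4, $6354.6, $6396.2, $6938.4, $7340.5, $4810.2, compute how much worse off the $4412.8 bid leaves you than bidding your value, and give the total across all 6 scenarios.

$21190.1

The deviation costs you only when the competing bid falls strictly between $4412.8 and $10154.4; elsewhere both bids give the same outcome.
$7896.4: truthful payoff $2258, deviation payoff $0 → loss $2258.
$6354.6: truthful payoff $3799.8, deviation payoff $0 → loss $3799.8.
$6396.2: truthful payoff $3758.2, deviation payoff $0 → loss $3758.2.
$6938.4: truthful payoff $3216, deviation payoff $0 → loss $3216.
$7340.5: truthful payoff $2813.9, deviation payoff $0 → loss $2813.9.
$4810.2: truthful payoff $5344.2, deviation payoff $0 → loss $5344.2.
Total loss = $2258 + $3799.8 + $3758.2 + $3216 + $2813.9 + $5344.2 = $21190.1.
Because the price is fixed by the runner-up's bid, deviating from your value can only change a good outcome into a bad one — never the reverse.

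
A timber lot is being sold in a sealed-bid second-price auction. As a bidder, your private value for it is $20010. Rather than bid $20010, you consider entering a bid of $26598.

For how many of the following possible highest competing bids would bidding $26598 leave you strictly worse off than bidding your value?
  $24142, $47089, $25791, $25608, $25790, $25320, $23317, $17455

6

The deviation hurts exactly when the highest competing bid lies strictly between $20010 and $26598 — overbidding then wins at a price above your value.
$24142: inside the interval → strictly worse (loss $4132).
$47089: above both → same outcome either way.
$25791: inside the interval → strictly worse (loss $5781).
$25608: inside the interval → strictly worse (loss $5598).
$25790: inside the interval → strictly worse (loss $5780).
$25320: inside the interval → strictly worse (loss $5310).
$23317: inside the interval → strictly worse (loss $3307).
$17455: below both → same outcome either way.
Count: 6.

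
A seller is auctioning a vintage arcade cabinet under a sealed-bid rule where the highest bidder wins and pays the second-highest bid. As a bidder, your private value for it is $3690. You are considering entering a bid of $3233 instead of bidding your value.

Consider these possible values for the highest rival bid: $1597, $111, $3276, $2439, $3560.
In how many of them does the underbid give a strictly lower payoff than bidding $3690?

The deviation hurts exactly when the highest competing bid lies strictly between $3233 and $3690 — underbidding then forfeits a profitable win.
$1597: below both → same outcome either way.
$111: below both → same outcome either way.
$3276: inside the interval → strictly worse (loss $414).
$2439: below both → same outcome either way.
$3560: inside the interval → strictly worse (loss $130).
Count: 2.

2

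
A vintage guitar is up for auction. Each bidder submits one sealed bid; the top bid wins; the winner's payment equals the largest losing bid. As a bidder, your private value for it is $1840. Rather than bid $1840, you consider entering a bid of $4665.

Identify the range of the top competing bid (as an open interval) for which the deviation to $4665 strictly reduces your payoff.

If the competing bid is below $1840, both bids win at the same price — no difference.
If it is above $4665, both bids lose — no difference.
If it lies strictly between $1840 and $4665, bidding your value loses (payoff 0) while bidding $4665 wins at a price above your value (payoff negative).
So the deviation strictly hurts on the open interval ($1840, $4665).

($1840, $4665)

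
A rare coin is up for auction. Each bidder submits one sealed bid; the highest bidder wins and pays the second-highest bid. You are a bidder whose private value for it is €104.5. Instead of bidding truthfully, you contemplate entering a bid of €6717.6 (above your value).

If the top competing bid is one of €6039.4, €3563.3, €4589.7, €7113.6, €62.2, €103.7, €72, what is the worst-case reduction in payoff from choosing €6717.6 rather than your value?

€6039.4: truthful gives €0, deviation gives −€5934.9 → loss €5934.9.
€3563.3: truthful gives €0, deviation gives −€3458.8 → loss €3458.8.
€4589.7: truthful gives €0, deviation gives −€4485.2 → loss €4485.2.
€7113.6: same outcome either way → loss €0.
€62.2: same outcome either way → loss €0.
€103.7: same outcome either way → loss €0.
€72: same outcome either way → loss €0.
Maximum loss: €5934.9.

€5934.9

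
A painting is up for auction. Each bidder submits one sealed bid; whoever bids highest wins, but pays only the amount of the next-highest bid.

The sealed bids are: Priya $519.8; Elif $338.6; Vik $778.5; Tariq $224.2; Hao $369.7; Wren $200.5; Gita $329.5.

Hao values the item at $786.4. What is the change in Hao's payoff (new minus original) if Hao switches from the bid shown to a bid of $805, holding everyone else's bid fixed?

The highest bid among the other bidders is $778.5; Hao's bid doesn't change that.
Original bid $369.7: Hao is not highest (top rival bid is $778.5); payoff $0.
Alternative bid $805: Hao is highest, pays the top rival bid $778.5; payoff $786.4 − $778.5 = $7.9.
Change in payoff = $7.9 − ($0) = $7.9.

$7.9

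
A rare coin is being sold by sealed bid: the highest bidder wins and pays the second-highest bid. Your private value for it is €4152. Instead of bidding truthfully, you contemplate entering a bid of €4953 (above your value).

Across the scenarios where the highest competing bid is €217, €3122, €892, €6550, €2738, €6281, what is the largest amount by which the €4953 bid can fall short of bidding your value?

€217: same outcome either way → loss €0.
€3122: same outcome either way → loss €0.
€892: same outcome either way → loss €0.
€6550: same outcome either way → loss €0.
€2738: same outcome either way → loss €0.
€6281: same outcome either way → loss €0.
Maximum loss: €0.

€0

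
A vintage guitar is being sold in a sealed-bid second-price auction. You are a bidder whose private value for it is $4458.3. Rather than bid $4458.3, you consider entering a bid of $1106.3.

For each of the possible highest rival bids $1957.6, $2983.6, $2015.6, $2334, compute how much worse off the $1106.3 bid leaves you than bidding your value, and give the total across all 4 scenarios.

The deviation costs you only when the competing bid falls strictly between $1106.3 and $4458.3; elsewhere both bids give the same outcome.
$1957.6: truthful payoff $2500.7, deviation payoff $0 → loss $2500.7.
$2983.6: truthful payoff $1474.7, deviation payoff $0 → loss $1474.7.
$2015.6: truthful payoff $2442.7, deviation payoff $0 → loss $2442.7.
$2334: truthful payoff $2124.3, deviation payoff $0 → loss $2124.3.
Total loss = $2500.7 + $1474.7 + $2442.7 + $2124.3 = $8542.4.

$8542.4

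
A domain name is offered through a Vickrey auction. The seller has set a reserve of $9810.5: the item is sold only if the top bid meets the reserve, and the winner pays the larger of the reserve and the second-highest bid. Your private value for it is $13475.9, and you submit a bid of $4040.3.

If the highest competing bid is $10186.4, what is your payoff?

Your bid $4040.3 is below the highest competing bid $10186.4, so you lose. Payoff $0.

$0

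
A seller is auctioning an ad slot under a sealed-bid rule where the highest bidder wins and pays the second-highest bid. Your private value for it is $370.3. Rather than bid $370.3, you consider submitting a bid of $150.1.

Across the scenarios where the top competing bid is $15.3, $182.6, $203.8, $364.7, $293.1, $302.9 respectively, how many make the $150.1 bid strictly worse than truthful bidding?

5

The deviation hurts exactly when the highest competing bid lies strictly between $150.1 and $370.3 — underbidding then forfeits a profitable win.
$15.3: below both → same outcome either way.
$182.6: inside the interval → strictly worse (loss $187.7).
$203.8: inside the interval → strictly worse (loss $166.5).
$364.7: inside the interval → strictly worse (loss $5.6).
$293.1: inside the interval → strictly worse (loss $77.2).
$302.9: inside the interval → strictly worse (loss $67.4).
Count: 5.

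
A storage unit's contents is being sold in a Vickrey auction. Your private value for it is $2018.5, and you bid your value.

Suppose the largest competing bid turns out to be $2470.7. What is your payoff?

$0

Your bid $2018.5 is below the highest competing bid $2470.7, so you lose.
A losing bidder pays nothing and receives nothing: payoff = $0.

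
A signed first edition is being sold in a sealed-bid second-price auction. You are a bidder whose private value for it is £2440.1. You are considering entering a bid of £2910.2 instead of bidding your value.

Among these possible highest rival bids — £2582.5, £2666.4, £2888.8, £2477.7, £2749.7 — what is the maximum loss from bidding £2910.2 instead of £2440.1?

£448.7

£2582.5: truthful gives £0, deviation gives −£142.4 → loss £142.4.
£2666.4: truthful gives £0, deviation gives −£226.3 → loss £226.3.
£2888.8: truthful gives £0, deviation gives −£448.7 → loss £448.7.
£2477.7: truthful gives £0, deviation gives −£37.6 → loss £37.6.
£2749.7: truthful gives £0, deviation gives −£309.6 → loss £309.6.
Maximum loss: £448.7.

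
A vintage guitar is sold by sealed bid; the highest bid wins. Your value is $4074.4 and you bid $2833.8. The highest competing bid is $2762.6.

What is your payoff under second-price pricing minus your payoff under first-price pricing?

$71.2

You have the highest bid, so you win under either rule.
Second-price: pay $2762.6 → payoff $1311.8.
First-price: pay your own bid $2833.8 → payoff $1240.6.
Difference = $1311.8 − ($1240.6) = $71.2.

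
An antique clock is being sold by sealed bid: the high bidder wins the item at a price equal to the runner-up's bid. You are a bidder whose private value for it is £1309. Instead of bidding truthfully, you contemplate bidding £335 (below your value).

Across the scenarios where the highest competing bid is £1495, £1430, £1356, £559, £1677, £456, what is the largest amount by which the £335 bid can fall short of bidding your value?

£1495: same outcome either way → loss £0.
£1430: same outcome either way → loss £0.
£1356: same outcome either way → loss £0.
£559: truthful gives £750, deviation gives £0 → loss £750.
£1677: same outcome either way → loss £0.
£456: truthful gives £853, deviation gives £0 → loss £853.
Maximum loss: £853.

£853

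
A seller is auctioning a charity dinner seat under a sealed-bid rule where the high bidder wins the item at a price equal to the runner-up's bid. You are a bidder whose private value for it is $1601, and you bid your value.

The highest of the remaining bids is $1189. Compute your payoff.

$412

Your bid $1601 exceeds the highest competing bid $1189, so you win.
In a second-price auction the winner pays the second-highest bid, $1189.
Payoff = value − price = $1601 − $1189 = $412.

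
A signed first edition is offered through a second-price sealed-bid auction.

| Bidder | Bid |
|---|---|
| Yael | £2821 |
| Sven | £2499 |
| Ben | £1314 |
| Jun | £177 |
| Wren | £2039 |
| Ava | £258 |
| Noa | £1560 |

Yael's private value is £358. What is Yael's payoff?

Highest bid: Yael at £2821, so Yael wins.
Second-highest bid: Sven at £2499 — that is the price the winner pays.
Yael's payoff = value − price = £358 − £2499 = −£2141.

−£2141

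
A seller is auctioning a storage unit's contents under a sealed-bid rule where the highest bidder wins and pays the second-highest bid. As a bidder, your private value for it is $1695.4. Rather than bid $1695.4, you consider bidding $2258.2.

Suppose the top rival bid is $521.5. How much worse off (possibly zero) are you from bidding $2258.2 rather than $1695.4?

Bidding your value $1695.4: you win (since $1695.4 > $521.5) and pay $521.5. Payoff $1173.9.
Bidding $2258.2: you win and pay $521.5. Payoff $1695.4 − $521.5 = $1173.9.
Difference = $1173.9 − $1173.9 = $0; both bids lead to the same outcome because the competing bid is below both your value and your alternative bid.

$0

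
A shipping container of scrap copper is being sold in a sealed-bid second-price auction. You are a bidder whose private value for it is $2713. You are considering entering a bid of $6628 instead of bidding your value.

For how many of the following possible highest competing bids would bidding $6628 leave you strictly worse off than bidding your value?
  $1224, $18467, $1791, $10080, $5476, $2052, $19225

The deviation hurts exactly when the highest competing bid lies strictly between $2713 and $6628 — overbidding then wins at a price above your value.
$1224: below both → same outcome either way.
$18467: above both → same outcome either way.
$1791: below both → same outcome either way.
$10080: above both → same outcome either way.
$5476: inside the interval → strictly worse (loss $2763).
$2052: below both → same outcome either way.
$19225: above both → same outcome either way.
Count: 1.

1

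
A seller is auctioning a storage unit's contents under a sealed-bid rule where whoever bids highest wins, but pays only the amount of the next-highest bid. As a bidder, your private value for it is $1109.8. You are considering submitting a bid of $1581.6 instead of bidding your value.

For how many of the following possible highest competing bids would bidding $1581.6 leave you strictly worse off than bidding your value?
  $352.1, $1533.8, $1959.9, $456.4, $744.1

The deviation hurts exactly when the highest competing bid lies strictly between $1109.8 and $1581.6 — overbidding then wins at a price above your value.
$352.1: below both → same outcome either way.
$1533.8: inside the interval → strictly worse (loss $424).
$1959.9: above both → same outcome either way.
$456.4: below both → same outcome either way.
$744.1: below both → same outcome either way.
Count: 1.

1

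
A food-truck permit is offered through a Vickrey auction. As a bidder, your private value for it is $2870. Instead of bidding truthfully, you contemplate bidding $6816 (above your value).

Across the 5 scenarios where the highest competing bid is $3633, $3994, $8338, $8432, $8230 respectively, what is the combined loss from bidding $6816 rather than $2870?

The deviation costs you only when the competing bid falls strictly between $2870 and $6816; elsewhere both bids give the same outcome.
$3633: truthful payoff $0, deviation payoff −$763 → loss $763.
$3994: truthful payoff $0, deviation payoff −$1124 → loss $1124.
$8338: outcomes coincide → loss $0.
$8432: outcomes coincide → loss $0.
$8230: outcomes coincide → loss $0.
Total loss = $763 + $1124 = $1887.

$1887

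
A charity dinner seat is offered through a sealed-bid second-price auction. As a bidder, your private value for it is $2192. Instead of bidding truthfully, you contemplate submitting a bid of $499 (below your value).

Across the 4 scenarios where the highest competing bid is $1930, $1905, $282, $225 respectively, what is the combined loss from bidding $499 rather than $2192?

$549

The deviation costs you only when the competing bid falls strictly between $499 and $2192; elsewhere both bids give the same outcome.
$1930: truthful payoff $262, deviation payoff $0 → loss $262.
$1905: truthful payoff $287, deviation payoff $0 → loss $287.
$282: outcomes coincide → loss $0.
$225: outcomes coincide → loss $0.
Total loss = $262 + $287 = $549.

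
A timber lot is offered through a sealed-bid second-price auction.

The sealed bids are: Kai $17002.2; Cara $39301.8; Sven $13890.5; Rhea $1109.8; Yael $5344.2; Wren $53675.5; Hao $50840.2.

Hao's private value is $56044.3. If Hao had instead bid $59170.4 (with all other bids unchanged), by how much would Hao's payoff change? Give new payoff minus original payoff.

The highest bid among the other bidders is $53675.5; Hao's bid doesn't change that.
Original bid $50840.2: Hao is not highest (top rival bid is $53675.5); payoff $0.
Alternative bid $59170.4: Hao is highest, pays the top rival bid $53675.5; payoff $56044.3 − $53675.5 = $2368.8.
Change in payoff = $2368.8 − ($0) = $2368.8.

$2368.8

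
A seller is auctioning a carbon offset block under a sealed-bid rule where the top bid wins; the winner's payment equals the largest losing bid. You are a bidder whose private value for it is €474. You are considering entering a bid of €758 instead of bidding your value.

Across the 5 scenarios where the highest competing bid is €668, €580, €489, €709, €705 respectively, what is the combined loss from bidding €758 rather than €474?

The deviation costs you only when the competing bid falls strictly between €474 and €758; elsewhere both bids give the same outcome.
€668: truthful payoff €0, deviation payoff −€194 → loss €194.
€580: truthful payoff €0, deviation payoff −€106 → loss €106.
€489: truthful payoff €0, deviation payoff −€15 → loss €15.
€709: truthful payoff €0, deviation payoff −€235 → loss €235.
€705: truthful payoff €0, deviation payoff −€231 → loss €231.
Total loss = €194 + €106 + €15 + €235 + €231 = €781.

€781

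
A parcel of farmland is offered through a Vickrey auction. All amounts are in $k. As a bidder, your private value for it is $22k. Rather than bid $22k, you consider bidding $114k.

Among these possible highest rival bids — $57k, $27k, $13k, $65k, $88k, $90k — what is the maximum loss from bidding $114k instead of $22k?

$57k: truthful gives $0k, deviation gives −$35k → loss $35k.
$27k: truthful gives $0k, deviation gives −$5k → loss $5k.
$13k: same outcome either way → loss $0k.
$65k: truthful gives $0k, deviation gives −$43k → loss $43k.
$88k: truthful gives $0k, deviation gives −$66k → loss $66k.
$90k: truthful gives $0k, deviation gives −$68k → loss $68k.
Maximum loss: $68k.

$68k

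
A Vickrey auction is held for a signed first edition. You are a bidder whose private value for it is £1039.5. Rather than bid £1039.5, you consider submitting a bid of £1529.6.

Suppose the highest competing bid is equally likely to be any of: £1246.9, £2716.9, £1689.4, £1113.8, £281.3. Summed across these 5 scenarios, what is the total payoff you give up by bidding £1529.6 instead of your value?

The deviation costs you only when the competing bid falls strictly between £1039.5 and £1529.6; elsewhere both bids give the same outcome.
£1246.9: truthful payoff £0, deviation payoff −£207.4 → loss £207.4.
£2716.9: outcomes coincide → loss £0.
£1689.4: outcomes coincide → loss £0.
£1113.8: truthful payoff £0, deviation payoff −£74.3 → loss £74.3.
£281.3: outcomes coincide → loss £0.
Total loss = £207.4 + £74.3 = £281.7.
In a second-price auction your bid sets only whether you win, not what you pay, so bidding your true value is weakly dominant.

£281.7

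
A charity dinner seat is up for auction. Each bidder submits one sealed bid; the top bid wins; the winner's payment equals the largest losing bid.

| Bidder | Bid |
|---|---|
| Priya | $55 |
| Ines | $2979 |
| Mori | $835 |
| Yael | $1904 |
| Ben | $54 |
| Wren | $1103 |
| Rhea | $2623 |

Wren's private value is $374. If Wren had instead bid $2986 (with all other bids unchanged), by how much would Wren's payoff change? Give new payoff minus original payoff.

The highest bid among the other bidders is $2979; Wren's bid doesn't change that.
Original bid $1103: Wren is not highest (top rival bid is $2979); payoff $0.
Alternative bid $2986: Wren is highest, pays the top rival bid $2979; payoff $374 − $2979 = −$2605.
Change in payoff = −$2605 − ($0) = −$2605.

−$2605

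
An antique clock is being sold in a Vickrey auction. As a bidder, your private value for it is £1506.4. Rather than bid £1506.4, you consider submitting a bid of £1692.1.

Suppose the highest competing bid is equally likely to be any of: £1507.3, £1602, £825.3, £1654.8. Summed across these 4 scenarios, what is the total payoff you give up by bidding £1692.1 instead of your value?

The deviation costs you only when the competing bid falls strictly between £1506.4 and £1692.1; elsewhere both bids give the same outcome.
£1507.3: truthful payoff £0, deviation payoff −£0.9 → loss £0.9.
£1602: truthful payoff £0, deviation payoff −£95.6 → loss £95.6.
£825.3: outcomes coincide → loss £0.
£1654.8: truthful payoff £0, deviation payoff −£148.4 → loss £148.4.
Total loss = £0.9 + £95.6 + £148.4 = £244.9.

£244.9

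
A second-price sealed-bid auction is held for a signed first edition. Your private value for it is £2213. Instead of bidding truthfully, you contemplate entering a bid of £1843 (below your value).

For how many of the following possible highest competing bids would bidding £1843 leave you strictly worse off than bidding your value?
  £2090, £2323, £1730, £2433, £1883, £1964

3

The deviation hurts exactly when the highest competing bid lies strictly between £1843 and £2213 — underbidding then forfeits a profitable win.
£2090: inside the interval → strictly worse (loss £123).
£2323: above both → same outcome either way.
£1730: below both → same outcome either way.
£2433: above both → same outcome either way.
£1883: inside the interval → strictly worse (loss £330).
£1964: inside the interval → strictly worse (loss £249).
Count: 3.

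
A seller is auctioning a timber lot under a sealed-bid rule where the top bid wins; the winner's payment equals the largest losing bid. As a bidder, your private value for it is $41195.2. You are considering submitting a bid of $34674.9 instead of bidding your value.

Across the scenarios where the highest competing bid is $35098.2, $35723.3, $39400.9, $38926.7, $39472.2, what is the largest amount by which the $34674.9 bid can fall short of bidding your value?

$35098.2: truthful gives $6097, deviation gives $0 → loss $6097.
$35723.3: truthful gives $5471.9, deviation gives $0 → loss $5471.9.
$39400.9: truthful gives $1794.3, deviation gives $0 → loss $1794.3.
$38926.7: truthful gives $2268.5, deviation gives $0 → loss $2268.5.
$39472.2: truthful gives $1723, deviation gives $0 → loss $1723.
Maximum loss: $6097.

$6097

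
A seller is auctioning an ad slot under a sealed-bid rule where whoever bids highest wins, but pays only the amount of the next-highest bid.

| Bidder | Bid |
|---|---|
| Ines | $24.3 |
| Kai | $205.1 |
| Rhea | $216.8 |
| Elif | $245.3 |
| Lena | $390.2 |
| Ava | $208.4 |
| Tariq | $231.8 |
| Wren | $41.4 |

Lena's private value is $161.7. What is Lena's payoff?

−$83.6

Highest bid: Lena at $390.2, so Lena wins.
Second-highest bid: Elif at $245.3 — that is the price the winner pays.
Lena's payoff = value − price = $161.7 − $245.3 = −$83.6.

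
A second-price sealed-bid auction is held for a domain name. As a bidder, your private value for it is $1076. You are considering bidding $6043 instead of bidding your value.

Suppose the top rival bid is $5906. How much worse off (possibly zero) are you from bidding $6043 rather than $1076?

Bidding your value $1076: you lose (since $1076 < $5906). Payoff $0.
Bidding $6043: you win and pay $5906. Payoff $1076 − $5906 = −$4830.
The competing bid $5906 lies between your value and your inflated bid, so overbidding wins an item priced above your value.
Loss from deviating = $0 − (−$4830) = $4830.

$4830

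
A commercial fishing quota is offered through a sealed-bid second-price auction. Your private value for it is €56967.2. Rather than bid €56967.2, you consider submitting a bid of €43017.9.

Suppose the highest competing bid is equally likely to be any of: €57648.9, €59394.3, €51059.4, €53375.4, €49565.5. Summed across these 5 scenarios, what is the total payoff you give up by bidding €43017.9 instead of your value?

€16901.3

The deviation costs you only when the competing bid falls strictly between €43017.9 and €56967.2; elsewhere both bids give the same outcome.
€57648.9: outcomes coincide → loss €0.
€59394.3: outcomes coincide → loss €0.
€51059.4: truthful payoff €5907.8, deviation payoff €0 → loss €5907.8.
€53375.4: truthful payoff €3591.8, deviation payoff €0 → loss €3591.8.
€49565.5: truthful payoff €7401.7, deviation payoff €0 → loss €7401.7.
Total loss = €5907.8 + €3591.8 + €7401.7 = €16901.3.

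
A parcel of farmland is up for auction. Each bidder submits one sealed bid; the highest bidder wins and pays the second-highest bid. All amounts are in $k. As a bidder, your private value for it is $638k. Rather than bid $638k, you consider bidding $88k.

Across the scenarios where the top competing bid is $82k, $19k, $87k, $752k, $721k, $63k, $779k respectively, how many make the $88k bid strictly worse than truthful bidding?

The deviation hurts exactly when the highest competing bid lies strictly between $88k and $638k — underbidding then forfeits a profitable win.
$82k: below both → same outcome either way.
$19k: below both → same outcome either way.
$87k: below both → same outcome either way.
$752k: above both → same outcome either way.
$721k: above both → same outcome either way.
$63k: below both → same outcome either way.
$779k: above both → same outcome either way.
Count: 0.

0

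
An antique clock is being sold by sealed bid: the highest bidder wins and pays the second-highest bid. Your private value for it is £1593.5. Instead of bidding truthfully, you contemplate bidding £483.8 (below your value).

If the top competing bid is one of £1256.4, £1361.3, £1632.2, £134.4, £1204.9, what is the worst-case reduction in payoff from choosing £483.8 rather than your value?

£388.6

£1256.4: truthful gives £337.1, deviation gives £0 → loss £337.1.
£1361.3: truthful gives £232.2, deviation gives £0 → loss £232.2.
£1632.2: same outcome either way → loss £0.
£134.4: same outcome either way → loss £0.
£1204.9: truthful gives £388.6, deviation gives £0 → loss £388.6.
Maximum loss: £388.6.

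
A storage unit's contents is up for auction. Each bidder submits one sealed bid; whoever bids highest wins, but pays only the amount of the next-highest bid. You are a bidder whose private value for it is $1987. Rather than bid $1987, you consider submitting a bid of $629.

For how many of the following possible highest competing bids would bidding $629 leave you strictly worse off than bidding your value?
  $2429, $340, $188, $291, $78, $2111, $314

The deviation hurts exactly when the highest competing bid lies strictly between $629 and $1987 — underbidding then forfeits a profitable win.
$2429: above both → same outcome either way.
$340: below both → same outcome either way.
$188: below both → same outcome either way.
$291: below both → same outcome either way.
$78: below both → same outcome either way.
$2111: above both → same outcome either way.
$314: below both → same outcome either way.
Count: 0.

0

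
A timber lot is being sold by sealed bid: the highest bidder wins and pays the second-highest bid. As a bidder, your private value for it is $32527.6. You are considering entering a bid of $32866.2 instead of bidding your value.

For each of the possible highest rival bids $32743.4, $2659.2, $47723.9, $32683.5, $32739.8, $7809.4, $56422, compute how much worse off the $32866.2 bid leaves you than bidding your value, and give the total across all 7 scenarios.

$583.9

The deviation costs you only when the competing bid falls strictly between $32527.6 and $32866.2; elsewhere both bids give the same outcome.
$32743.4: truthful payoff $0, deviation payoff −$215.8 → loss $215.8.
$2659.2: outcomes coincide → loss $0.
$47723.9: outcomes coincide → loss $0.
$32683.5: truthful payoff $0, deviation payoff −$155.9 → loss $155.9.
$32739.8: truthful payoff $0, deviation payoff −$212.2 → loss $212.2.
$7809.4: outcomes coincide → loss $0.
$56422: outcomes coincide → loss $0.
Total loss = $215.8 + $155.9 + $212.2 = $583.9.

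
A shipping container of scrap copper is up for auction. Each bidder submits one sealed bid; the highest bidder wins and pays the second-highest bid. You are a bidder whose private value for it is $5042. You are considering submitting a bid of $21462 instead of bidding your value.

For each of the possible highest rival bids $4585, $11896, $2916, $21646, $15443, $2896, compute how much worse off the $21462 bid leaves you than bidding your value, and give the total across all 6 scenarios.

$17255

The deviation costs you only when the competing bid falls strictly between $5042 and $21462; elsewhere both bids give the same outcome.
$4585: outcomes coincide → loss $0.
$11896: truthful payoff $0, deviation payoff −$6854 → loss $6854.
$2916: outcomes coincide → loss $0.
$21646: outcomes coincide → loss $0.
$15443: truthful payoff $0, deviation payoff −$10401 → loss $10401.
$2896: outcomes coincide → loss $0.
Total loss = $6854 + $10401 = $17255.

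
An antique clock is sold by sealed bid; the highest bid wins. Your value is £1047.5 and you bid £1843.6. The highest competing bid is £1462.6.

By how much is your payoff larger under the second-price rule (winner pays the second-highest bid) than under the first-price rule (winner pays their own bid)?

£381

You have the highest bid, so you win under either rule.
Second-price: pay £1462.6 → payoff −£415.1.
First-price: pay your own bid £1843.6 → payoff −£796.1.
Difference = −£415.1 − (−£796.1) = £381.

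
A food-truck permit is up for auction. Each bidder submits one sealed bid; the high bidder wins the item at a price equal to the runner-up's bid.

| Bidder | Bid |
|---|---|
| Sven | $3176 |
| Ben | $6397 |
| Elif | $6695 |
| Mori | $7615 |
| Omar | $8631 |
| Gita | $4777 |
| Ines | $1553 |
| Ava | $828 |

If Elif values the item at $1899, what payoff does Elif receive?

Highest bid: Omar at $8631, so Omar wins.
Second-highest bid: Mori at $7615 — that is the price the winner pays.
Elif did not win, so Elif pays nothing and receives nothing: payoff $0.

$0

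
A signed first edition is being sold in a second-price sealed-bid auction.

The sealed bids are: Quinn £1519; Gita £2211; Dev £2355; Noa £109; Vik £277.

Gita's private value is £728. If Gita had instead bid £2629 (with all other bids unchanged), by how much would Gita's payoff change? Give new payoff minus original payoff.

The highest bid among the other bidders is £2355; Gita's bid doesn't change that.
Original bid £2211: Gita is not highest (top rival bid is £2355); payoff £0.
Alternative bid £2629: Gita is highest, pays the top rival bid £2355; payoff £728 − £2355 = −£1627.
Change in payoff = −£1627 − (£0) = −£1627.

−£1627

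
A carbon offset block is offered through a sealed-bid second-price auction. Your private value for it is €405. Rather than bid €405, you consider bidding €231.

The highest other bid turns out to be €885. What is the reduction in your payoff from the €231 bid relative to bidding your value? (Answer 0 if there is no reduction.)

€0

Bidding your value €405: you lose (since €405 < €885). Payoff €0.
Bidding €231: you lose. Payoff €0.
Difference = €0 − €0 = €0; both bids lead to the same outcome because the competing bid is above both your value and your alternative bid.
Truthful bidding weakly dominates here: raising your bid can only win items priced above your value, and lowering it can only forfeit items priced below.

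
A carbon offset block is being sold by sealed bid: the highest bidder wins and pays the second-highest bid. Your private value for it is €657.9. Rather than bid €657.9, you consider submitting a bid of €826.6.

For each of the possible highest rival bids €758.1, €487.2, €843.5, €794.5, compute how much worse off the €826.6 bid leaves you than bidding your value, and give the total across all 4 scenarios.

€236.8

The deviation costs you only when the competing bid falls strictly between €657.9 and €826.6; elsewhere both bids give the same outcome.
€758.1: truthful payoff €0, deviation payoff −€100.2 → loss €100.2.
€487.2: outcomes coincide → loss €0.
€843.5: outcomes coincide → loss €0.
€794.5: truthful payoff €0, deviation payoff −€136.6 → loss €136.6.
Total loss = €100.2 + €136.6 = €236.8.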